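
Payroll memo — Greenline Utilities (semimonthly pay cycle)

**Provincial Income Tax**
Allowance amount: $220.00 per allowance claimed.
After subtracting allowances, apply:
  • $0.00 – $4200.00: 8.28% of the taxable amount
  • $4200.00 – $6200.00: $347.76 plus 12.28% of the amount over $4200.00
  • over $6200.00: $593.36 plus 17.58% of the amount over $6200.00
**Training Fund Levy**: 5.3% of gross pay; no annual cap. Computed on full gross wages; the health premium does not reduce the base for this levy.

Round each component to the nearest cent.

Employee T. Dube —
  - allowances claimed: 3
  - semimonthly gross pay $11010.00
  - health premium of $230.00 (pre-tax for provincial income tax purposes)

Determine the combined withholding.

Provincial Income Tax: taxable = $11010.00 − $230.00 − 3×$220.00 = $10120.00
  $593.36 + 17.58% × ($10120.00 − $6200.00) = $593.36 + 17.58% × $3920.00 = $1282.50
Training Fund Levy: 5.3% × $11010.00 = $583.53
Total: $1282.50 + $583.53 = $1866.03

$1866.03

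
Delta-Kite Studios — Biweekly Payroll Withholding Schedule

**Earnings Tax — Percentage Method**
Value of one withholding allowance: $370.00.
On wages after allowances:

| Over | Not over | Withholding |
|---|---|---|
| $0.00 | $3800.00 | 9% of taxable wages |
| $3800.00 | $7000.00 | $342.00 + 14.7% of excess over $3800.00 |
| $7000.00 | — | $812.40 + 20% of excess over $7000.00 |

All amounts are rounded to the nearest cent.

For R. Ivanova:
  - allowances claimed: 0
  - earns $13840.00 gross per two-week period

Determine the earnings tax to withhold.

$2180.40

Earnings Tax: taxable = $13840.00
  $812.40 + 20% × ($13840.00 − $7000.00) = $812.40 + 20% × $6840.00 = $2180.40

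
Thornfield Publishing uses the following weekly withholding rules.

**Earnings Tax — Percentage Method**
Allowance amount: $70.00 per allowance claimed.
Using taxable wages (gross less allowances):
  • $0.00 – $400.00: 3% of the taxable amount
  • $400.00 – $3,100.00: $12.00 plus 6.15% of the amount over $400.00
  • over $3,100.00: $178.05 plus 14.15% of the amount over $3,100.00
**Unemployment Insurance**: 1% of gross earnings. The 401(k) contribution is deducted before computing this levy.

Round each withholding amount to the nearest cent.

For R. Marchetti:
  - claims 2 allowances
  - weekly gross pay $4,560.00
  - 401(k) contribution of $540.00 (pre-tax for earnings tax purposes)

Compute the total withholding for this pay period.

Earnings Tax: taxable = $4,560.00 − $540.00 − 2×$70.00 = $3,880.00
  $178.05 + 14.15% × ($3,880.00 − $3,100.00) = $178.05 + 14.15% × $780.00 = $288.42
Unemployment Insurance: 1% × $4,020.00 = $40.20
Total: $288.42 + $40.20 = $328.62

$328.62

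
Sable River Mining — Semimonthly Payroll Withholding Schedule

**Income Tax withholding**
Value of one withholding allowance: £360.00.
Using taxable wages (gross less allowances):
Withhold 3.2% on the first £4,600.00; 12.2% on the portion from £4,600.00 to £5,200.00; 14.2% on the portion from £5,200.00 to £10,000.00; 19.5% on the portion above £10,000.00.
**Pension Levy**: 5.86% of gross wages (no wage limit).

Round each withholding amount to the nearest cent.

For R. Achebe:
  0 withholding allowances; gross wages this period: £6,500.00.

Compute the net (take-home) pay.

Income Tax: taxable = £6,500.00
  £220.40 + 14.2% × (£6,500.00 − £5,200.00) = £220.40 + 14.2% × £1,300.00 = £405.00
Pension Levy: 5.86% × £6,500.00 = £380.90
Total withheld: £405.00 + £380.90 = £785.90
Net pay: £6,500.00 − £785.90 = £5,714.10

£5,714.10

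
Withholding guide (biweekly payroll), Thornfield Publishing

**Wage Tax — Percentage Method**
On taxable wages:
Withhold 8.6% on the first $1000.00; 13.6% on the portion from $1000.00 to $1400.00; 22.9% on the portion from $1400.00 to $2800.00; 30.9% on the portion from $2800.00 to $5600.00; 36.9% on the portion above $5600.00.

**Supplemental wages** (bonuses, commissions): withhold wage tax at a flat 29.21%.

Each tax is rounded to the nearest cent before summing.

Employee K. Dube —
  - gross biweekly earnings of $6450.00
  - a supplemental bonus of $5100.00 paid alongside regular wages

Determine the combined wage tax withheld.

$3129.56

Wage Tax: taxable = $6450.00
  $1326.20 + 36.9% × ($6450.00 − $5600.00) = $1326.20 + 36.9% × $850.00 = $1639.85
Supplemental (29.21% flat on bonus): 29.21% × $5100.00 = $1489.71
Total wage tax: $1639.85 + $1489.71 = $3129.56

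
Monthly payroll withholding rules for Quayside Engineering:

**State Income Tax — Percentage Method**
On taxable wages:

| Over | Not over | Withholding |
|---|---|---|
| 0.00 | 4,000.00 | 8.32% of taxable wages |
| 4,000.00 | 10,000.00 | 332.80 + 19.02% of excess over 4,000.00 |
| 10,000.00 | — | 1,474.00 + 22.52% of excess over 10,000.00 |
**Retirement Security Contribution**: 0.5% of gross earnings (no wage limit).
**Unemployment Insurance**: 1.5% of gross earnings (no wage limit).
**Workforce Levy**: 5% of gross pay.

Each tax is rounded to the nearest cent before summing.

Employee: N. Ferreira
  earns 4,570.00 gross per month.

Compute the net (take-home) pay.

State Income Tax: taxable = 4,570.00
  332.80 + 19.02% × (4,570.00 − 4,000.00) = 332.80 + 19.02% × 570.00 = 441.21
Retirement Security Contribution: 0.5% × 4,570.00 = 22.85
Unemployment Insurance: 1.5% × 4,570.00 = 68.55
Workforce Levy: 5% × 4,570.00 = 228.50
Total withheld: 441.21 + 22.85 + 68.55 + 228.50 = 761.11
Net pay: 4,570.00 − 761.11 = 3,808.89

3,808.89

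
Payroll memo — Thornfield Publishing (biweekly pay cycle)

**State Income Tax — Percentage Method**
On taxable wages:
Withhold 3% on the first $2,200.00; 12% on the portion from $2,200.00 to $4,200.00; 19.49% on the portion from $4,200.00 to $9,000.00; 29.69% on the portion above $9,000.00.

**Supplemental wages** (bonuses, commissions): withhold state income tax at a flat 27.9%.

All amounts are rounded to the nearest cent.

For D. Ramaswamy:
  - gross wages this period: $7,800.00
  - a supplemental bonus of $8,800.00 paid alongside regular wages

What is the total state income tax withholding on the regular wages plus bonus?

State Income Tax: taxable = $7,800.00
  $306.00 + 19.49% × ($7,800.00 − $4,200.00) = $306.00 + 19.49% × $3,600.00 = $1,007.64
Supplemental (27.9% flat on bonus): 27.9% × $8,800.00 = $2,455.20
Total state income tax: $1,007.64 + $2,455.20 = $3,462.84

$3,462.84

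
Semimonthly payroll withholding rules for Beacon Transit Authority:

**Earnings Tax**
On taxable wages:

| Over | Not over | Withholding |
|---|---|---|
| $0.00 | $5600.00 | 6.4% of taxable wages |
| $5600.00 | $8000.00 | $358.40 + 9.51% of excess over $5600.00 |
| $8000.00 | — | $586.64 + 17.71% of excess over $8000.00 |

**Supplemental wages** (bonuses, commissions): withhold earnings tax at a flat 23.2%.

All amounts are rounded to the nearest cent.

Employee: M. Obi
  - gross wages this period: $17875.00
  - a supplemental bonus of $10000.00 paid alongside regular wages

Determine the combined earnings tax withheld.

Earnings Tax: taxable = $17875.00
  $586.64 + 17.71% × ($17875.00 − $8000.00) = $586.64 + 17.71% × $9875.00 = $2335.50
Supplemental (23.2% flat on bonus): 23.2% × $10000.00 = $2320.00
Total earnings tax: $2335.50 + $2320.00 = $4655.50

$4655.50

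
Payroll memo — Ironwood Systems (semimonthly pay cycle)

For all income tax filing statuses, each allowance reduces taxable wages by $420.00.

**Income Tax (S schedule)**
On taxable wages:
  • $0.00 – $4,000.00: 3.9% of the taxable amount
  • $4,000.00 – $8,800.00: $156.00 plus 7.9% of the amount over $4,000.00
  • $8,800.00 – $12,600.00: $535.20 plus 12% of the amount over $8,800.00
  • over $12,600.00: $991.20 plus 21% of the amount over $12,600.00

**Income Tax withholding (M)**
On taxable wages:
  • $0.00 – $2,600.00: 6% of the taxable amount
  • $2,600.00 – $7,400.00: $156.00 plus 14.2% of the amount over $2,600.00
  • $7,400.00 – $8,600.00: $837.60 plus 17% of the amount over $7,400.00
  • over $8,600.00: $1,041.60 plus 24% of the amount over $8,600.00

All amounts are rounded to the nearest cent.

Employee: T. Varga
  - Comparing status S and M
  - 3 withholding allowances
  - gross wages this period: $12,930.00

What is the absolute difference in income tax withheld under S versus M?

$898.80

Income Tax (S): taxable = $12,930.00 − 3×$420.00 = $11,670.00
  $535.20 + 12% × ($11,670.00 − $8,800.00) = $535.20 + 12% × $2,870.00 = $879.60
Income Tax (M): taxable = $12,930.00 − 3×$420.00 = $11,670.00
  $1,041.60 + 24% × ($11,670.00 − $8,600.00) = $1,041.60 + 24% × $3,070.00 = $1,778.40
Difference: |$879.60 − $1,778.40| = $898.80 (higher under M)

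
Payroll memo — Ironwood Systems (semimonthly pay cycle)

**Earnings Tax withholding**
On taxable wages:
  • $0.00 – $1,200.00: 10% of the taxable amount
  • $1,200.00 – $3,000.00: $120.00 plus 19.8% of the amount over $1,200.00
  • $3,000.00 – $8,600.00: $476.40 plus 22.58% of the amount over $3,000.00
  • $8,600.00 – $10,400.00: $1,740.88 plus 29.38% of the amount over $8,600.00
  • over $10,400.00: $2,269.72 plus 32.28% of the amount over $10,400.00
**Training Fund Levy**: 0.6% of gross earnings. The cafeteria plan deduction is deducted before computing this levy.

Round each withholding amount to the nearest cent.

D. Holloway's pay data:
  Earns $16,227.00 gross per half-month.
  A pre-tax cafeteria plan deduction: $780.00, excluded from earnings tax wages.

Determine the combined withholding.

Earnings Tax: taxable = $16,227.00 − $780.00 = $15,447.00
  $2,269.72 + 32.28% × ($15,447.00 − $10,400.00) = $2,269.72 + 32.28% × $5,047.00 = $3,898.89
Training Fund Levy: 0.6% × $15,447.00 = $92.68
Total: $3,898.89 + $92.68 = $3,991.57

$3,991.57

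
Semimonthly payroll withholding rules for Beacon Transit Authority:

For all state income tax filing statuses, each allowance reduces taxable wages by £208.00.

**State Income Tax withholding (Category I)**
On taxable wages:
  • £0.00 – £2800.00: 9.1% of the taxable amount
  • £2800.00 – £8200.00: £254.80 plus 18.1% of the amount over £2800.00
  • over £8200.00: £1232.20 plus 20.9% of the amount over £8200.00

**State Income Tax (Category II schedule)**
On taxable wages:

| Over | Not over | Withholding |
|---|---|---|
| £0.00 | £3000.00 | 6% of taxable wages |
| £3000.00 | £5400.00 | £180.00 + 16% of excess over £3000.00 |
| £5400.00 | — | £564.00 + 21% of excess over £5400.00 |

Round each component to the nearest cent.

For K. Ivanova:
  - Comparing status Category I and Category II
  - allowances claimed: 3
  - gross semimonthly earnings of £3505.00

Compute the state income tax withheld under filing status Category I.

State Income Tax (Category I): taxable = £3505.00 − 3×£208.00 = £2881.00
  £254.80 + 18.1% × (£2881.00 − £2800.00) = £254.80 + 18.1% × £81.00 = £269.46

£269.46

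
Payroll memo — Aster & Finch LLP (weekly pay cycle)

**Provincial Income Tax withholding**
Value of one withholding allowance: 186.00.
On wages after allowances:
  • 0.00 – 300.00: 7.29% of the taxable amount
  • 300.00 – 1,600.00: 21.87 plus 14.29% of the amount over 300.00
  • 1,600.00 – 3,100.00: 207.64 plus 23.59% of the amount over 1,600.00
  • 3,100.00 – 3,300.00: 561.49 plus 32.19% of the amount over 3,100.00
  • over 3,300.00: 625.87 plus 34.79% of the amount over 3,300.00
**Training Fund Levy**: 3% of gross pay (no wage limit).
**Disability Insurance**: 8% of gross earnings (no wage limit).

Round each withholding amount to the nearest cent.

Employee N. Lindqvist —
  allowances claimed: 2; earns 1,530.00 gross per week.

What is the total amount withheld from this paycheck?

Provincial Income Tax: taxable = 1,530.00 − 2×186.00 = 1,158.00
  21.87 + 14.29% × (1,158.00 − 300.00) = 21.87 + 14.29% × 858.00 = 144.48
Training Fund Levy: 3% × 1,530.00 = 45.90
Disability Insurance: 8% × 1,530.00 = 122.40
Total: 144.48 + 45.90 + 122.40 = 312.78

312.78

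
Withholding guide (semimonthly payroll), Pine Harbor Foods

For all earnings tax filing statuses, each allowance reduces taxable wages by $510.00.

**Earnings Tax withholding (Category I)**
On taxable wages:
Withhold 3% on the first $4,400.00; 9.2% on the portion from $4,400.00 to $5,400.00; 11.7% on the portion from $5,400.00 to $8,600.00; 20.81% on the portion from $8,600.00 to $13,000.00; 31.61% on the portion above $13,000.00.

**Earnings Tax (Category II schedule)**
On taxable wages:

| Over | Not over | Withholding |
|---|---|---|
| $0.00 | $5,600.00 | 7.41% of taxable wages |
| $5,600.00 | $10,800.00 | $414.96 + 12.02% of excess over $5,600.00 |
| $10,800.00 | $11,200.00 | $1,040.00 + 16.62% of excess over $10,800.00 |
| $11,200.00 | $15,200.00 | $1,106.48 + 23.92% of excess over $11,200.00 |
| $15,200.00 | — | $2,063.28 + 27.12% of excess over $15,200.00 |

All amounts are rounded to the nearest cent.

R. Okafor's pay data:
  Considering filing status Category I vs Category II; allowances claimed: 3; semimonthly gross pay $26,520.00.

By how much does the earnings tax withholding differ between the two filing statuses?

Earnings Tax (Category I): taxable = $26,520.00 − 3×$510.00 = $24,990.00
  $1,514.04 + 31.61% × ($24,990.00 − $13,000.00) = $1,514.04 + 31.61% × $11,990.00 = $5,304.08
Earnings Tax (Category II): taxable = $26,520.00 − 3×$510.00 = $24,990.00
  $2,063.28 + 27.12% × ($24,990.00 − $15,200.00) = $2,063.28 + 27.12% × $9,790.00 = $4,718.33
Difference: |$5,304.08 − $4,718.33| = $585.75 (higher under Category I)

$585.75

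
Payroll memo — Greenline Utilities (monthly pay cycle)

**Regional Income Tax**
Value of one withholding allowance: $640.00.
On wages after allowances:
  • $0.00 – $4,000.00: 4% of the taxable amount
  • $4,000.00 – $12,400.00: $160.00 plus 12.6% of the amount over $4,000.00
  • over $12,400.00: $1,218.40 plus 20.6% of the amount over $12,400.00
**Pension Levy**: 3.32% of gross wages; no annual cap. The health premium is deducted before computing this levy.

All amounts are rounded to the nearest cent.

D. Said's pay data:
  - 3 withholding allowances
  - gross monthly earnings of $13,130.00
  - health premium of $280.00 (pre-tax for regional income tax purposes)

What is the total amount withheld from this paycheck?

$1,459.80

Regional Income Tax: taxable = $13,130.00 − $280.00 − 3×$640.00 = $10,930.00
  $160.00 + 12.6% × ($10,930.00 − $4,000.00) = $160.00 + 12.6% × $6,930.00 = $1,033.18
Pension Levy: 3.32% × $12,850.00 = $426.62
Total: $1,033.18 + $426.62 = $1,459.80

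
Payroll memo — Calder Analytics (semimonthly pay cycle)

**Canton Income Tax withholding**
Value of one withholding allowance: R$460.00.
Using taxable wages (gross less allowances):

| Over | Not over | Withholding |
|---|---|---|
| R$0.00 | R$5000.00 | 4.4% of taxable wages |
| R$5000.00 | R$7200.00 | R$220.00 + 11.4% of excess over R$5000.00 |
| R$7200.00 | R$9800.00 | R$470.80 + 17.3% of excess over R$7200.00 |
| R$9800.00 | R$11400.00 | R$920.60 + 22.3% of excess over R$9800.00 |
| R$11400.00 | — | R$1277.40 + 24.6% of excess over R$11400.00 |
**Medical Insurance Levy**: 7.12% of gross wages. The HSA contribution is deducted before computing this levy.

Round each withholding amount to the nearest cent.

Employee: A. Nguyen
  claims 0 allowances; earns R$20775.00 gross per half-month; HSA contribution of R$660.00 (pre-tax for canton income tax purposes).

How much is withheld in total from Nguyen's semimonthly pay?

R$4853.48

Canton Income Tax: taxable = R$20775.00 − R$660.00 = R$20115.00
  R$1277.40 + 24.6% × (R$20115.00 − R$11400.00) = R$1277.40 + 24.6% × R$8715.00 = R$3421.29
Medical Insurance Levy: 7.12% × R$20115.00 = R$1432.19
Total: R$3421.29 + R$1432.19 = R$4853.48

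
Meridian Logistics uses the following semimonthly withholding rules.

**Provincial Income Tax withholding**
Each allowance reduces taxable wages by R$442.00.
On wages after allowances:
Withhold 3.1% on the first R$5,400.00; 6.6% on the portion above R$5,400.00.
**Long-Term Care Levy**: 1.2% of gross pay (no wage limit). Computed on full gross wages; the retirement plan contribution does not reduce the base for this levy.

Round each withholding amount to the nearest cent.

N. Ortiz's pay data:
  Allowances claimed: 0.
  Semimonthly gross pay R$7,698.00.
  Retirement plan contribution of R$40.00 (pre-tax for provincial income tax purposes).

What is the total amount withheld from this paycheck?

R$408.81

Provincial Income Tax: taxable = R$7,698.00 − R$40.00 = R$7,658.00
  R$167.40 + 6.6% × (R$7,658.00 − R$5,400.00) = R$167.40 + 6.6% × R$2,258.00 = R$316.43
Long-Term Care Levy: 1.2% × R$7,698.00 = R$92.38
Total: R$316.43 + R$92.38 = R$408.81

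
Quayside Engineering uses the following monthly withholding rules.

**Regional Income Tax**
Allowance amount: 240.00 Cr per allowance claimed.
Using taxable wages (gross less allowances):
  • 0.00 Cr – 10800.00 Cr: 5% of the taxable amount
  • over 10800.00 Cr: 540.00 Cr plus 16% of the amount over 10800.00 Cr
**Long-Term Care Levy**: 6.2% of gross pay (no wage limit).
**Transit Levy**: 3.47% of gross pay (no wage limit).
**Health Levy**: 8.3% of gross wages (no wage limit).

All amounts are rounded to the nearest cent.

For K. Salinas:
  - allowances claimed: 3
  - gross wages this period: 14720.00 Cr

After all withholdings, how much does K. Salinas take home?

11022.82 Cr

Regional Income Tax: taxable = 14720.00 Cr − 3×240.00 Cr = 14000.00 Cr
  540.00 Cr + 16% × (14000.00 Cr − 10800.00 Cr) = 540.00 Cr + 16% × 3200.00 Cr = 1052.00 Cr
Long-Term Care Levy: 6.2% × 14720.00 Cr = 912.64 Cr
Transit Levy: 3.47% × 14720.00 Cr = 510.78 Cr
Health Levy: 8.3% × 14720.00 Cr = 1221.76 Cr
Total withheld: 1052.00 Cr + 912.64 Cr + 510.78 Cr + 1221.76 Cr = 3697.18 Cr
Net pay: 14720.00 Cr − 3697.18 Cr = 11022.82 Cr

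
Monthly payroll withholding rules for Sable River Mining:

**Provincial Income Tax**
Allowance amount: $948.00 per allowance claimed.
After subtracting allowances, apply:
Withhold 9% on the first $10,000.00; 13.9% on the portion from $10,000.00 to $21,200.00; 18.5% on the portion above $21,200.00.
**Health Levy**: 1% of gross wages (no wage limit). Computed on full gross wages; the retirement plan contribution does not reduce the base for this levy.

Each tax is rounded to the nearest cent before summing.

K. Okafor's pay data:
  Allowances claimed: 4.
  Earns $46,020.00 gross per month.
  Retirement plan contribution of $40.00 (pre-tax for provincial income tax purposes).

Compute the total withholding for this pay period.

Provincial Income Tax: taxable = $46,020.00 − $40.00 − 4×$948.00 = $42,188.00
  $2,456.80 + 18.5% × ($42,188.00 − $21,200.00) = $2,456.80 + 18.5% × $20,988.00 = $6,339.58
Health Levy: 1% × $46,020.00 = $460.20
Total: $6,339.58 + $460.20 = $6,799.78

$6,799.78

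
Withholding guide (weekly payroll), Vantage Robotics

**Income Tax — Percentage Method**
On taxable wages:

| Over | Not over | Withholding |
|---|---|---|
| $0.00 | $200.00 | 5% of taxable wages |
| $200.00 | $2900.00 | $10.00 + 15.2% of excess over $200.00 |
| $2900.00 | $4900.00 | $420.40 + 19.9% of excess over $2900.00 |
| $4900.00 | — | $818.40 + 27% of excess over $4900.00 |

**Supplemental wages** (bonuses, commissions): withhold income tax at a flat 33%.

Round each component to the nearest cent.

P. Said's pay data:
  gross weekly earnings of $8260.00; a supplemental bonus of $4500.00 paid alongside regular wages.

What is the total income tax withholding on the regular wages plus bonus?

Income Tax: taxable = $8260.00
  $818.40 + 27% × ($8260.00 − $4900.00) = $818.40 + 27% × $3360.00 = $1725.60
Supplemental (33% flat on bonus): 33% × $4500.00 = $1485.00
Total income tax: $1725.60 + $1485.00 = $3210.60

$3210.60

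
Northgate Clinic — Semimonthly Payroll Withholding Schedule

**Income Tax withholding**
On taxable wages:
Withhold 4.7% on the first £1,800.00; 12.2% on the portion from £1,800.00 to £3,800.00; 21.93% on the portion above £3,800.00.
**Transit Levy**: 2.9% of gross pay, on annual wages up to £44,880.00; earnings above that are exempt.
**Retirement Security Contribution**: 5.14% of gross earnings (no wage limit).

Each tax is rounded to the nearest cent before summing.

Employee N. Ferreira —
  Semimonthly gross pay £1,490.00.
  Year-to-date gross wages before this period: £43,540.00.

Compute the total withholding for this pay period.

Income Tax: taxable = £1,490.00
  4.7% × £1,490.00 = £70.03
Transit Levy: cap £44,880.00 − YTD £43,540.00 = £1,340.00 subject; 2.9% × £1,340.00 = £38.86
Retirement Security Contribution: 5.14% × £1,490.00 = £76.59
Total: £70.03 + £38.86 + £76.59 = £185.48

£185.48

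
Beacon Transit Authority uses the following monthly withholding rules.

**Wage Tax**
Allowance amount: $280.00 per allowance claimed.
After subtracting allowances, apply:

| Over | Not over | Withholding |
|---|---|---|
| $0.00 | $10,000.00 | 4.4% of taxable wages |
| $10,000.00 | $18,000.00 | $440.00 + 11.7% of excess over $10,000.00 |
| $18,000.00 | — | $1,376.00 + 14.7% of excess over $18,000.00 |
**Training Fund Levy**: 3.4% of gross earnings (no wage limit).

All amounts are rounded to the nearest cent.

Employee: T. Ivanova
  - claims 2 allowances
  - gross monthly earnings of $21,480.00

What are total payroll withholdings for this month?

Wage Tax: taxable = $21,480.00 − 2×$280.00 = $20,920.00
  $1,376.00 + 14.7% × ($20,920.00 − $18,000.00) = $1,376.00 + 14.7% × $2,920.00 = $1,805.24
Training Fund Levy: 3.4% × $21,480.00 = $730.32
Total: $1,805.24 + $730.32 = $2,535.56

$2,535.56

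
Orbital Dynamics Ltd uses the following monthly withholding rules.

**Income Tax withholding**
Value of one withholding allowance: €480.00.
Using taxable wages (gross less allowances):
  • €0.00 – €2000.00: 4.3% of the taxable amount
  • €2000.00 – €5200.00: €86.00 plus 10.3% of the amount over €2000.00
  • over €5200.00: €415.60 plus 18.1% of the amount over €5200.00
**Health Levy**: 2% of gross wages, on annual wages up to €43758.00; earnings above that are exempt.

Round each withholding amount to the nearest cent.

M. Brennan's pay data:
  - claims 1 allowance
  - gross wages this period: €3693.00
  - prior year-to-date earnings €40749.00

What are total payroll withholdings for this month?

Income Tax: taxable = €3693.00 − 1×€480.00 = €3213.00
  €86.00 + 10.3% × (€3213.00 − €2000.00) = €86.00 + 10.3% × €1213.00 = €210.94
Health Levy: cap €43758.00 − YTD €40749.00 = €3009.00 subject; 2% × €3009.00 = €60.18
Total: €210.94 + €60.18 = €271.12

€271.12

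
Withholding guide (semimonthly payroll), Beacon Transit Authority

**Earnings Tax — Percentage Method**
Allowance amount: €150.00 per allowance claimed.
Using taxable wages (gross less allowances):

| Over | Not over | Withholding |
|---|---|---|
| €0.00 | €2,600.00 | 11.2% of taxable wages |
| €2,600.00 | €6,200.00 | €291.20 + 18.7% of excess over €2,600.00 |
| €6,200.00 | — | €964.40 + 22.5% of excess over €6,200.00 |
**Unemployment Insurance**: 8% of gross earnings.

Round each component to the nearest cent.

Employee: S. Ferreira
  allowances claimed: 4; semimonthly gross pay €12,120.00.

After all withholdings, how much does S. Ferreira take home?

€8,989.00

Earnings Tax: taxable = €12,120.00 − 4×€150.00 = €11,520.00
  €964.40 + 22.5% × (€11,520.00 − €6,200.00) = €964.40 + 22.5% × €5,320.00 = €2,161.40
Unemployment Insurance: 8% × €12,120.00 = €969.60
Total withheld: €2,161.40 + €969.60 = €3,131.00
Net pay: €12,120.00 − €3,131.00 = €8,989.00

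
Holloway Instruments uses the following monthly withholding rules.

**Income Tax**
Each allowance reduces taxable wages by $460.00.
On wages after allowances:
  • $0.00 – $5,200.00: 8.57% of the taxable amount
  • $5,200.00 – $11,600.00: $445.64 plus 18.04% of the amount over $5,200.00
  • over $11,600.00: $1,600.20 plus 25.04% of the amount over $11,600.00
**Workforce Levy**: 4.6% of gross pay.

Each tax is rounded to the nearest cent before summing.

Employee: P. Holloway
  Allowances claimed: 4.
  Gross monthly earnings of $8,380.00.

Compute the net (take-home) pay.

$7,307.14

Income Tax: taxable = $8,380.00 − 4×$460.00 = $6,540.00
  $445.64 + 18.04% × ($6,540.00 − $5,200.00) = $445.64 + 18.04% × $1,340.00 = $687.38
Workforce Levy: 4.6% × $8,380.00 = $385.48
Total withheld: $687.38 + $385.48 = $1,072.86
Net pay: $8,380.00 − $1,072.86 = $7,307.14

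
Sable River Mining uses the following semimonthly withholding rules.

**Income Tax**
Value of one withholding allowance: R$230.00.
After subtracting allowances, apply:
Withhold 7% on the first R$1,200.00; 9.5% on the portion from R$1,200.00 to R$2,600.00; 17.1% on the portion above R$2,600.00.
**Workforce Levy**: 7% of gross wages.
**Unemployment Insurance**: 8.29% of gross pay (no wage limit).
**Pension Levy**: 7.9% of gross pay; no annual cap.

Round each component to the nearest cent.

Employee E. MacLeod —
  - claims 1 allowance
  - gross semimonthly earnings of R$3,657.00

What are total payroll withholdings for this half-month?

R$1,206.48

Income Tax: taxable = R$3,657.00 − 1×R$230.00 = R$3,427.00
  R$217.00 + 17.1% × (R$3,427.00 − R$2,600.00) = R$217.00 + 17.1% × R$827.00 = R$358.42
Workforce Levy: 7% × R$3,657.00 = R$255.99
Unemployment Insurance: 8.29% × R$3,657.00 = R$303.17
Pension Levy: 7.9% × R$3,657.00 = R$288.90
Total: R$358.42 + R$255.99 + R$303.17 + R$288.90 = R$1,206.48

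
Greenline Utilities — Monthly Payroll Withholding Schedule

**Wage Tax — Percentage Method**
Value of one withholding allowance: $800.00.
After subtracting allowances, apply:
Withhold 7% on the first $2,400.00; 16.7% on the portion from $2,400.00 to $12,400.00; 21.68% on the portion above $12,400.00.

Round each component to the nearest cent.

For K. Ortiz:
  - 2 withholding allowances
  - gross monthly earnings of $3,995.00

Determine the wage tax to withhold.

$167.65

Wage Tax: taxable = $3,995.00 − 2×$800.00 = $2,395.00
  7% × $2,395.00 = $167.65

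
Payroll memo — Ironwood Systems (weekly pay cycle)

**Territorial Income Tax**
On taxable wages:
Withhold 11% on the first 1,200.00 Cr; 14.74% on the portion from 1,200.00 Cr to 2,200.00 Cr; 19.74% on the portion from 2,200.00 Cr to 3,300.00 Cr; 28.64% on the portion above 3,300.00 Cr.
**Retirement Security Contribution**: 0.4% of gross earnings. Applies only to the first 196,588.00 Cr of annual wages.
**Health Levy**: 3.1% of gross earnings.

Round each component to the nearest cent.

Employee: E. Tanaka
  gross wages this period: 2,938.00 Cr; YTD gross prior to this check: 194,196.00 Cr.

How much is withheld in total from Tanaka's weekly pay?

Territorial Income Tax: taxable = 2,938.00 Cr
  279.40 Cr + 19.74% × (2,938.00 Cr − 2,200.00 Cr) = 279.40 Cr + 19.74% × 738.00 Cr = 425.08 Cr
Retirement Security Contribution: cap 196,588.00 Cr − YTD 194,196.00 Cr = 2,392.00 Cr subject; 0.4% × 2,392.00 Cr = 9.57 Cr
Health Levy: 3.1% × 2,938.00 Cr = 91.08 Cr
Total: 425.08 Cr + 9.57 Cr + 91.08 Cr = 525.73 Cr

525.73 Cr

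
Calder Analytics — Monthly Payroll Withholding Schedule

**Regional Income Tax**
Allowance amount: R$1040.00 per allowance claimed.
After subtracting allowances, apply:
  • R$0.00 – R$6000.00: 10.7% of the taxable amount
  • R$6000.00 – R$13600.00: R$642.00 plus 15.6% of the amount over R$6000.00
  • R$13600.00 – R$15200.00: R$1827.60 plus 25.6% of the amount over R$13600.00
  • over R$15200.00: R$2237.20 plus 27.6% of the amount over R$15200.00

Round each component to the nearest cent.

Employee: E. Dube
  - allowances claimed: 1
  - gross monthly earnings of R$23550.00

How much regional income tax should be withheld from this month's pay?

Regional Income Tax: taxable = R$23550.00 − 1×R$1040.00 = R$22510.00
  R$2237.20 + 27.6% × (R$22510.00 − R$15200.00) = R$2237.20 + 27.6% × R$7310.00 = R$4254.76

R$4254.76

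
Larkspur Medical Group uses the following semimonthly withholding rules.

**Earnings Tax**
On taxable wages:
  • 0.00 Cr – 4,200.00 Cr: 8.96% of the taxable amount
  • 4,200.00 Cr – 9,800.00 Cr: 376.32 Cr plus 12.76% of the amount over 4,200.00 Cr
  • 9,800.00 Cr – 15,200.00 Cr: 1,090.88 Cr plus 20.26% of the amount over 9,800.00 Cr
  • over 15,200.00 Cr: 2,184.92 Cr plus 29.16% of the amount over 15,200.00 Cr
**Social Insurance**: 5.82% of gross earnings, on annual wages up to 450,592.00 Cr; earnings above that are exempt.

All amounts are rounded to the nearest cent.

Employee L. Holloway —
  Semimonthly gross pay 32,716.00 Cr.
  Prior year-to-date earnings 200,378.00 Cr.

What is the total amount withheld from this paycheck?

9,196.66 Cr

Earnings Tax: taxable = 32,716.00 Cr
  2,184.92 Cr + 29.16% × (32,716.00 Cr − 15,200.00 Cr) = 2,184.92 Cr + 29.16% × 17,516.00 Cr = 7,292.59 Cr
Social Insurance: 5.82% × 32,716.00 Cr = 1,904.07 Cr
Total: 7,292.59 Cr + 1,904.07 Cr = 9,196.66 Cr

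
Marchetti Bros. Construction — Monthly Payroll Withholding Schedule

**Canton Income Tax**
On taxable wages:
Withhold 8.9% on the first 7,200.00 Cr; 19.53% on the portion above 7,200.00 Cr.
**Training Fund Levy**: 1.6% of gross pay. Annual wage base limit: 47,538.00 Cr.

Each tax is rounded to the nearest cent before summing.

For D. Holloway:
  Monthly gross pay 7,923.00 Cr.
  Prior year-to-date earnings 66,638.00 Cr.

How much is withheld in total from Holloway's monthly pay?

Canton Income Tax: taxable = 7,923.00 Cr
  640.80 Cr + 19.53% × (7,923.00 Cr − 7,200.00 Cr) = 640.80 Cr + 19.53% × 723.00 Cr = 782.00 Cr
Training Fund Levy: YTD 66,638.00 Cr ≥ cap 47,538.00 Cr → 0.00 Cr
Total: 782.00 Cr + 0.00 Cr = 782.00 Cr

782.00 Cr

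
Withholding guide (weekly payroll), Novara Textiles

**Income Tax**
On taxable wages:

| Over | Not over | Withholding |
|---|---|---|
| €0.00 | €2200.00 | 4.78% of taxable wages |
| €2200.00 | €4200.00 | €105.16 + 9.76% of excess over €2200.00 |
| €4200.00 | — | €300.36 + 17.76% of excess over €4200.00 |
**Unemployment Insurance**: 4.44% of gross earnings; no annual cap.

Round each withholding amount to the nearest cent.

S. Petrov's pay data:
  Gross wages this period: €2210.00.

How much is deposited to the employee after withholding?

€2005.74

Income Tax: taxable = €2210.00
  €105.16 + 9.76% × (€2210.00 − €2200.00) = €105.16 + 9.76% × €10.00 = €106.14
Unemployment Insurance: 4.44% × €2210.00 = €98.12
Total withheld: €106.14 + €98.12 = €204.26
Net pay: €2210.00 − €204.26 = €2005.74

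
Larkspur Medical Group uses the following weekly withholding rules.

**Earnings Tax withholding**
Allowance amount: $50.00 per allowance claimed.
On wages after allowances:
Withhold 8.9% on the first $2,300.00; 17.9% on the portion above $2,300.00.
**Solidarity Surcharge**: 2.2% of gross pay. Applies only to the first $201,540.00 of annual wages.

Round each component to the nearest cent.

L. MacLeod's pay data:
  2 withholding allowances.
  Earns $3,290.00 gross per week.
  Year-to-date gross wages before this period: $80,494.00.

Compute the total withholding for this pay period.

Earnings Tax: taxable = $3,290.00 − 2×$50.00 = $3,190.00
  $204.70 + 17.9% × ($3,190.00 − $2,300.00) = $204.70 + 17.9% × $890.00 = $364.01
Solidarity Surcharge: 2.2% × $3,290.00 = $72.38
Total: $364.01 + $72.38 = $436.39

$436.39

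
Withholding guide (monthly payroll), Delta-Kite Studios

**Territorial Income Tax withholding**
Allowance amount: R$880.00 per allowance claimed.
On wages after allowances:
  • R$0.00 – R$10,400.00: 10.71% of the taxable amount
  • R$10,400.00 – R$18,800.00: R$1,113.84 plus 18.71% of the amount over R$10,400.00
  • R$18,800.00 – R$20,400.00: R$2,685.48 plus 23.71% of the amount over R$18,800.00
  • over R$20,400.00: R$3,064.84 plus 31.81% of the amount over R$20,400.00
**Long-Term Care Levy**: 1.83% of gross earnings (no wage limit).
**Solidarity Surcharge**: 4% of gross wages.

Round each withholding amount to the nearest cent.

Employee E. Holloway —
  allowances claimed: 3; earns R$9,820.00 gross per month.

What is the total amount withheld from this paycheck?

R$1,341.49

Territorial Income Tax: taxable = R$9,820.00 − 3×R$880.00 = R$7,180.00
  10.71% × R$7,180.00 = R$768.98
Long-Term Care Levy: 1.83% × R$9,820.00 = R$179.71
Solidarity Surcharge: 4% × R$9,820.00 = R$392.80
Total: R$768.98 + R$179.71 + R$392.80 = R$1,341.49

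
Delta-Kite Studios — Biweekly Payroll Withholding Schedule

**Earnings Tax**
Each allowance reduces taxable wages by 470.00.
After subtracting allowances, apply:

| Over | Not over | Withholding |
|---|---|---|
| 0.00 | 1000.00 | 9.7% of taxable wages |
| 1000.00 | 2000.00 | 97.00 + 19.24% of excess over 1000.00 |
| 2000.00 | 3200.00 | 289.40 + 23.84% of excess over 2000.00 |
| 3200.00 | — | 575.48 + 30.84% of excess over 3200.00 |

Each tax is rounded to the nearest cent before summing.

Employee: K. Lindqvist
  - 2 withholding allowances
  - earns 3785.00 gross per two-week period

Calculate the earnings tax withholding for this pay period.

490.85

Earnings Tax: taxable = 3785.00 − 2×470.00 = 2845.00
  289.40 + 23.84% × (2845.00 − 2000.00) = 289.40 + 23.84% × 845.00 = 490.85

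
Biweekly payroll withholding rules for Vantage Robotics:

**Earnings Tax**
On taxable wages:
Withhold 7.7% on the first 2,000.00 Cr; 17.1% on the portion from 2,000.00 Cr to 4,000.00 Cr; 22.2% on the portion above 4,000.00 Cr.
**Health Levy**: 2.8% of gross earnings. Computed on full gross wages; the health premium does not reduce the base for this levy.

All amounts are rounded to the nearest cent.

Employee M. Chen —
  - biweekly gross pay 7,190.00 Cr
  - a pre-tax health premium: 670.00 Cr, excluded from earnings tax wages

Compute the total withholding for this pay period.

Earnings Tax: taxable = 7,190.00 Cr − 670.00 Cr = 6,520.00 Cr
  496.00 Cr + 22.2% × (6,520.00 Cr − 4,000.00 Cr) = 496.00 Cr + 22.2% × 2,520.00 Cr = 1,055.44 Cr
Health Levy: 2.8% × 7,190.00 Cr = 201.32 Cr
Total: 1,055.44 Cr + 201.32 Cr = 1,256.76 Cr

1,256.76 Cr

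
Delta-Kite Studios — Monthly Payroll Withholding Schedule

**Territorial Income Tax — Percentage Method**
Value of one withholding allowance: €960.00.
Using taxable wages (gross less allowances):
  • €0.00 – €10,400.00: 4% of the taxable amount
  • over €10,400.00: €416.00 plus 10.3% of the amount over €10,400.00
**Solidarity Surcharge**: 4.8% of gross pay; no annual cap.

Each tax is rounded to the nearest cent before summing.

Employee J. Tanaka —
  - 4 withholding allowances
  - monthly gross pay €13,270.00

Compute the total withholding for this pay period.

Territorial Income Tax: taxable = €13,270.00 − 4×€960.00 = €9,430.00
  4% × €9,430.00 = €377.20
Solidarity Surcharge: 4.8% × €13,270.00 = €636.96
Total: €377.20 + €636.96 = €1,014.16

€1,014.16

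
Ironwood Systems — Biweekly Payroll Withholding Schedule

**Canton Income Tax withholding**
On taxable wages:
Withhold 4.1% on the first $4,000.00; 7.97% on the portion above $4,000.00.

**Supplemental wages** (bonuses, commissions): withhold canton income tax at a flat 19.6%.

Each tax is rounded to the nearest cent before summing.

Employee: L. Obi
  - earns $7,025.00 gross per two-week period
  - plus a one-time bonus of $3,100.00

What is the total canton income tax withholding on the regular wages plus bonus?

Canton Income Tax: taxable = $7,025.00
  $164.00 + 7.97% × ($7,025.00 − $4,000.00) = $164.00 + 7.97% × $3,025.00 = $405.09
Supplemental (19.6% flat on bonus): 19.6% × $3,100.00 = $607.60
Total canton income tax: $405.09 + $607.60 = $1,012.69

$1,012.69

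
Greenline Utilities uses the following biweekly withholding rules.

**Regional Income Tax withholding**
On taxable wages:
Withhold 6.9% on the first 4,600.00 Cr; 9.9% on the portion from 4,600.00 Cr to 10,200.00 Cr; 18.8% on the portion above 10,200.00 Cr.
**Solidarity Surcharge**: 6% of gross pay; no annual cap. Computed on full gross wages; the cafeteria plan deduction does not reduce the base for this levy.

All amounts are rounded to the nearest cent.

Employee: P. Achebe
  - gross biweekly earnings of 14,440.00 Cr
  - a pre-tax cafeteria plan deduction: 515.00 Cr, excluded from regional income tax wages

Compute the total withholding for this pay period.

Regional Income Tax: taxable = 14,440.00 Cr − 515.00 Cr = 13,925.00 Cr
  871.80 Cr + 18.8% × (13,925.00 Cr − 10,200.00 Cr) = 871.80 Cr + 18.8% × 3,725.00 Cr = 1,572.10 Cr
Solidarity Surcharge: 6% × 14,440.00 Cr = 866.40 Cr
Total: 1,572.10 Cr + 866.40 Cr = 2,438.50 Cr

2,438.50 Cr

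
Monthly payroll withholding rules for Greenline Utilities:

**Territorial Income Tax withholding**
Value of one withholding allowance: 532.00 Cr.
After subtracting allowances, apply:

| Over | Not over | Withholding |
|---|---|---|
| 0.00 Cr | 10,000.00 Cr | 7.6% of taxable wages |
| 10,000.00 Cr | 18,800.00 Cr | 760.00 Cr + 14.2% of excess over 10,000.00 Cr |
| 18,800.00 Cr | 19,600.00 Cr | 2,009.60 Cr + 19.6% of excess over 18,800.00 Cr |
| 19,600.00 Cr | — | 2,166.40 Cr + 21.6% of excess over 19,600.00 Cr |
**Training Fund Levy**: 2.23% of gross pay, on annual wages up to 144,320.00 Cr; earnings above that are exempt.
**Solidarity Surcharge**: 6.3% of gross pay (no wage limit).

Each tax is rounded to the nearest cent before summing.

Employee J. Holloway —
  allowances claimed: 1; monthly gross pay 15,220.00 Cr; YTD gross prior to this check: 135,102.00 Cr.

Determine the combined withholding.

Territorial Income Tax: taxable = 15,220.00 Cr − 1×532.00 Cr = 14,688.00 Cr
  760.00 Cr + 14.2% × (14,688.00 Cr − 10,000.00 Cr) = 760.00 Cr + 14.2% × 4,688.00 Cr = 1,425.70 Cr
Training Fund Levy: cap 144,320.00 Cr − YTD 135,102.00 Cr = 9,218.00 Cr subject; 2.23% × 9,218.00 Cr = 205.56 Cr
Solidarity Surcharge: 6.3% × 15,220.00 Cr = 958.86 Cr
Total: 1,425.70 Cr + 205.56 Cr + 958.86 Cr = 2,590.12 Cr

2,590.12 Cr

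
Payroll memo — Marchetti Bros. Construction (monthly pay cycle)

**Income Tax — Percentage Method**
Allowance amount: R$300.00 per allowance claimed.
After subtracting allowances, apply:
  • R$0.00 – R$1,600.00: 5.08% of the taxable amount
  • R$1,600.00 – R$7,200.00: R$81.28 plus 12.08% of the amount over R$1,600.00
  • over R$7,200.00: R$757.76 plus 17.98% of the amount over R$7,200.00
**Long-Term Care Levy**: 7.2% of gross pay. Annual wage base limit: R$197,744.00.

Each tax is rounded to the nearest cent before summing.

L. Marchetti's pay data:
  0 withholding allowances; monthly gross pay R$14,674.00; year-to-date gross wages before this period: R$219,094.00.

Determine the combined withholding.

R$2,101.59

Income Tax: taxable = R$14,674.00
  R$757.76 + 17.98% × (R$14,674.00 − R$7,200.00) = R$757.76 + 17.98% × R$7,474.00 = R$2,101.59
Long-Term Care Levy: YTD R$219,094.00 ≥ cap R$197,744.00 → R$0.00
Total: R$2,101.59 + R$0.00 = R$2,101.59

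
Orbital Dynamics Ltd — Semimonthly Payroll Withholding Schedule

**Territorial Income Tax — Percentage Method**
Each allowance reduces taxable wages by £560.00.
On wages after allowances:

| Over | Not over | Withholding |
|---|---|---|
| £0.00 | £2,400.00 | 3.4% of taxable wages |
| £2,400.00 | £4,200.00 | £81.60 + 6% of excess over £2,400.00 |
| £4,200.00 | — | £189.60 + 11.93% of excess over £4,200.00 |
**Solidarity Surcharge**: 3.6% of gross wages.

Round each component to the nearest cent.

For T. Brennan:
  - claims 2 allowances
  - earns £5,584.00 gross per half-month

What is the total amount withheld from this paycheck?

Territorial Income Tax: taxable = £5,584.00 − 2×£560.00 = £4,464.00
  £189.60 + 11.93% × (£4,464.00 − £4,200.00) = £189.60 + 11.93% × £264.00 = £221.10
Solidarity Surcharge: 3.6% × £5,584.00 = £201.02
Total: £221.10 + £201.02 = £422.12

£422.12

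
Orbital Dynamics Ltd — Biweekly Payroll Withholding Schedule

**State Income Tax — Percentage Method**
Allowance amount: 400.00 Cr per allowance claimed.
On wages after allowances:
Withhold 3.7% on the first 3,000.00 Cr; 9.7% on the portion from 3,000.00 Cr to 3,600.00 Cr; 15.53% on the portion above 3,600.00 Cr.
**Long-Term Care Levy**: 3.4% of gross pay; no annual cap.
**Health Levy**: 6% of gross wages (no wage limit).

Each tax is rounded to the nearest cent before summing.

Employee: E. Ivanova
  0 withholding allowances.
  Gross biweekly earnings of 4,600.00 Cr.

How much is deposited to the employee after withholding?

3,843.10 Cr

State Income Tax: taxable = 4,600.00 Cr
  169.20 Cr + 15.53% × (4,600.00 Cr − 3,600.00 Cr) = 169.20 Cr + 15.53% × 1,000.00 Cr = 324.50 Cr
Long-Term Care Levy: 3.4% × 4,600.00 Cr = 156.40 Cr
Health Levy: 6% × 4,600.00 Cr = 276.00 Cr
Total withheld: 324.50 Cr + 156.40 Cr + 276.00 Cr = 756.90 Cr
Net pay: 4,600.00 Cr − 756.90 Cr = 3,843.10 Cr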